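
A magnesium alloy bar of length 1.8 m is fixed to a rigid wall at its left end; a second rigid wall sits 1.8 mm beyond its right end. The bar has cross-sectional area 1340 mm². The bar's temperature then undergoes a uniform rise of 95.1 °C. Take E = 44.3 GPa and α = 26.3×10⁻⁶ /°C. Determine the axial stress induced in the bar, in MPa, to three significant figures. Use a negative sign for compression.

Free thermal expansion αLΔT = 26.3e-6 · 1800 · 95.1 = 4.502 mm.
The walls engage after the gap closes; constrained expansion = 4.502 − 1.8 = 2.702 mm.
The walls impose strain ε = −(2.702)/1800 = -1.5011e-03; σ = Eε = 44300 · -1.5011e-03 = -66.5 MPa.

-66.5 MPa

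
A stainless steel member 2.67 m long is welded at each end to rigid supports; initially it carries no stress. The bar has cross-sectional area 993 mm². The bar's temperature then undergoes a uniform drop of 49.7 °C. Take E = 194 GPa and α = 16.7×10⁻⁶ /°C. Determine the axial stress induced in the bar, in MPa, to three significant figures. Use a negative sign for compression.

161 MPa

Free thermal expansion αLΔT = 16.7e-6 · 2670 · -49.7 = -2.216 mm.
The walls impose strain ε = −(-2.216)/2670 = 8.2999e-04; σ = Eε = 194000 · 8.2999e-04 = 161 MPa.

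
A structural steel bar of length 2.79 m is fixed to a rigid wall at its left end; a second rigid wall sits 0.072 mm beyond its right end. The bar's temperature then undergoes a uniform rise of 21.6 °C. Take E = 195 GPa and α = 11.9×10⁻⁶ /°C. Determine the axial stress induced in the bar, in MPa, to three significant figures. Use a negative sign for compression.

-45.1 MPa

Free thermal expansion αLΔT = 11.9e-6 · 2790 · 21.6 = 0.7171 mm.
The walls engage after the gap closes; constrained expansion = 0.7171 − 0.072 = 0.6451 mm.
The walls impose strain ε = −(0.6451)/2790 = -2.3123e-04; σ = Eε = 195000 · -2.3123e-04 = -45.09 MPa.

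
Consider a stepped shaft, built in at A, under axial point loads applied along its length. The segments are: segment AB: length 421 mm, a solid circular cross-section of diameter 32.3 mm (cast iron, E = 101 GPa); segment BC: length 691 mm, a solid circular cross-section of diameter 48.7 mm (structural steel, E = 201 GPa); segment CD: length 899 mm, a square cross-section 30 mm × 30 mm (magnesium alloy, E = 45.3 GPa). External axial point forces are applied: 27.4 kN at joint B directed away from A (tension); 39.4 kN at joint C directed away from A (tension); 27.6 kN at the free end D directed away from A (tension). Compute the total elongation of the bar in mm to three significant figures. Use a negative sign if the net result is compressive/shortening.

1.21 mm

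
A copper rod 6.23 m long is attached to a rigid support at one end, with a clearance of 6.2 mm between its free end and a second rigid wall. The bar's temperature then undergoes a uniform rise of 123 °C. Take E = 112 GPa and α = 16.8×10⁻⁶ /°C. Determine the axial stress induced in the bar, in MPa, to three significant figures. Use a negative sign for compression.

Free thermal expansion αLΔT = 16.8e-6 · 6230 · 123 = 12.87 mm.
The walls engage after the gap closes; constrained expansion = 12.87 − 6.2 = 6.674 mm.
The walls impose strain ε = −(6.674)/6230 = -1.0712e-03; σ = Eε = 112000 · -1.0712e-03 = -120 MPa.

-120 MPa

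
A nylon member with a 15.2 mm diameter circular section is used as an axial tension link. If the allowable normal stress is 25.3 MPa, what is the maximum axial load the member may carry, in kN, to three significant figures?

4.59 kN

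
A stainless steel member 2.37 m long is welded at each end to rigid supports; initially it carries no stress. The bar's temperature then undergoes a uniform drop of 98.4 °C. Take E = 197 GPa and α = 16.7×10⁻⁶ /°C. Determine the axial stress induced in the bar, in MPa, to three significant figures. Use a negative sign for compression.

Free thermal expansion αLΔT = 16.7e-6 · 2370 · -98.4 = -3.895 mm.
The walls impose strain ε = −(-3.895)/2370 = 1.6433e-03; σ = Eε = 197000 · 1.6433e-03 = 323.7 MPa.

324 MPa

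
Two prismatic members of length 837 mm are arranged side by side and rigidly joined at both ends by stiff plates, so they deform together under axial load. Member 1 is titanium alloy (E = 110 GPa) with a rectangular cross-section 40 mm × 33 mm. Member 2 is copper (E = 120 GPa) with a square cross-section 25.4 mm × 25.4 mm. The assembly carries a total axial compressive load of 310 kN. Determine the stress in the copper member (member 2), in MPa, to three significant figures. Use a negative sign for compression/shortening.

-167 MPa

A_1 = 1320 mm².
A_2 = 645.2 mm².
Equal strain + equilibrium ⇒ each member carries load in proportion to AE: A₁E₁ = 145200000 N, A₂E₂ = 77420000 N, ΣAE = 222600000 N.
σ₂ = P·E₂/ΣAE = -310000·120000/222600000 = -167.1 MPa.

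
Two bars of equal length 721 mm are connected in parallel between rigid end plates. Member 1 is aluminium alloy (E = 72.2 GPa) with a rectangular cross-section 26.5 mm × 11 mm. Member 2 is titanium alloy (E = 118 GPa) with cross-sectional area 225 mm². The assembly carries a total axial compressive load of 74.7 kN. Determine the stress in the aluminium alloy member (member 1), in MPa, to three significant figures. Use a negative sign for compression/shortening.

A_1 = 291.5 mm².
Equal strain + equilibrium ⇒ each member carries load in proportion to AE: A₁E₁ = 21050000 N, A₂E₂ = 26550000 N, ΣAE = 47600000 N.
σ₁ = P·E₁/ΣAE = -74700·72200/47600000 = -113.3 MPa.

-113 MPa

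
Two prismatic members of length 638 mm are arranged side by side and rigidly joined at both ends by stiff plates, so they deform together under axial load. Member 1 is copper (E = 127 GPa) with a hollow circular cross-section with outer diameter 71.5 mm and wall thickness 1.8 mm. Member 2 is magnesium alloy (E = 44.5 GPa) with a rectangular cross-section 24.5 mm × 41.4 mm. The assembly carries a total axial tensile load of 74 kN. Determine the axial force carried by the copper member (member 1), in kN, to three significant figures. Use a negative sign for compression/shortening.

38.9 kN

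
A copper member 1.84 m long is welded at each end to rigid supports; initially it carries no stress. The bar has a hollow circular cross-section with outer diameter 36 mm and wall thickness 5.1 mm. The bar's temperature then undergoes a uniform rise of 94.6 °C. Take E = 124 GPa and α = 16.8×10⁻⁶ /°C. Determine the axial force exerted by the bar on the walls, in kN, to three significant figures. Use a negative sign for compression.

Free thermal expansion αLΔT = 16.8e-6 · 1840 · 94.6 = 2.924 mm.
The walls impose strain ε = −(2.924)/1840 = -1.5893e-03; σ = Eε = 124000 · -1.5893e-03 = -197.1 MPa.
Wall reaction R = σ·A = -197.1·495.1 = -97570 N = -97.57 kN.

-97.6 kN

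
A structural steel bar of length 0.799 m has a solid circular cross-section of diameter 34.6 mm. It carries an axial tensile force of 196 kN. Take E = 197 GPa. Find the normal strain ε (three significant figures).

A = 940.2 mm².
σ = N/A = 208.5 MPa; ε = σ/E = 208.5/197000 = 1.058e-03.

0.00106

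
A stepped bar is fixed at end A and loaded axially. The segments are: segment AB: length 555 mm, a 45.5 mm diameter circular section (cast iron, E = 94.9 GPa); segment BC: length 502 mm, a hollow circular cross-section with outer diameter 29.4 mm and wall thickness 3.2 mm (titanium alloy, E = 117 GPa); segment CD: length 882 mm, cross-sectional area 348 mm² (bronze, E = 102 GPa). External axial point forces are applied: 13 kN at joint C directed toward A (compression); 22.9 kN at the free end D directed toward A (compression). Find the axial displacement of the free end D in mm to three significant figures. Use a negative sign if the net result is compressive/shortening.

Internal axial forces (sectioning from the free end, tension +): N_CD = -22.9 kN, N_BC = -35.9 kN, N_AB = -35.9 kN.
A_AB = 1626 mm².
A_BC = 263.4 mm².
δ_AB = -35900·555/(1626·94900) = -0.1291 mm
δ_BC = -35900·502/(263.4·117000) = -0.5848 mm
δ_CD = -22900·882/(348·102000) = -0.569 mm
δ = Σδ_i = -1.283 mm.

-1.28 mm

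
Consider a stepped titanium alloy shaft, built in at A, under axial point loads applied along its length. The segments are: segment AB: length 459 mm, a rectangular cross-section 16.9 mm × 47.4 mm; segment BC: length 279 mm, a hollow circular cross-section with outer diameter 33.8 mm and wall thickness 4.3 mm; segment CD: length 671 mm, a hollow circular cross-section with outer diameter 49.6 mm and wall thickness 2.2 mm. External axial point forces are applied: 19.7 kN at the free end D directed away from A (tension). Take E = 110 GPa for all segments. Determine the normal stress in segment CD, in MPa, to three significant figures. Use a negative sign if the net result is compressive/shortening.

60.1 MPa

Internal axial forces (sectioning from the free end, tension +): N_CD = 19.7 kN, N_BC = 19.7 kN, N_AB = 19.7 kN.
A_CD = 327.6 mm².
σ_CD = N_CD/A_CD = 19700/327.6 = 60.13 MPa.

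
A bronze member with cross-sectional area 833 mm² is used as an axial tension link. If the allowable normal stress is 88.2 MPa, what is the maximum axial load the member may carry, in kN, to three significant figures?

73.5 kN

P_max = σ_allow · A = 88.2 · 833 = 73470 N = 73.47 kN.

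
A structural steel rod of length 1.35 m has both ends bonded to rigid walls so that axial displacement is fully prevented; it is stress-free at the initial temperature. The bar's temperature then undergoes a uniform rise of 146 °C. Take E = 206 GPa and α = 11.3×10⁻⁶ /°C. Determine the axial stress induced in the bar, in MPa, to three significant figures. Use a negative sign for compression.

-340 MPa

Free thermal expansion αLΔT = 11.3e-6 · 1350 · 146 = 2.227 mm.
The walls impose strain ε = −(2.227)/1350 = -1.6498e-03; σ = Eε = 206000 · -1.6498e-03 = -339.9 MPa.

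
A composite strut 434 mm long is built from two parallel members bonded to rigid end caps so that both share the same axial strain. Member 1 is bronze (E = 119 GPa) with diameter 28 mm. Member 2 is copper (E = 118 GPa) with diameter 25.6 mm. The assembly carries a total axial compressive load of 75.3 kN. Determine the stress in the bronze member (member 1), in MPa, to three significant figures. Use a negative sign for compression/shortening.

A_1 = 615.8 mm².
A_2 = 514.7 mm².
Equal strain + equilibrium ⇒ each member carries load in proportion to AE: A₁E₁ = 73270000 N, A₂E₂ = 60740000 N, ΣAE = 134000000 N.
σ₁ = P·E₁/ΣAE = -75300·119000/134000000 = -66.87 MPa.

-66.9 MPa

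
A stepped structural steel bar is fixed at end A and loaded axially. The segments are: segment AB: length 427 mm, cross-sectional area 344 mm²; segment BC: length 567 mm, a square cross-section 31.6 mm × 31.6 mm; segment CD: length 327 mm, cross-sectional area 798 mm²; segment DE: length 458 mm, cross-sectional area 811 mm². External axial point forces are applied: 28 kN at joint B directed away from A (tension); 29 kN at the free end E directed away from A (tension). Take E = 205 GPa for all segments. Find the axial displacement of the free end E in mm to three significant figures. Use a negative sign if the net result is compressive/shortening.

0.563 mm

Internal axial forces (sectioning from the free end, tension +): N_DE = 29 kN, N_CD = 29 kN, N_BC = 29 kN, N_AB = 57 kN.
A_BC = 998.6 mm².
δ_AB = 57000·427/(344·205000) = 0.3451 mm
δ_BC = 29000·567/(998.6·205000) = 0.08033 mm
δ_CD = 29000·327/(798·205000) = 0.05797 mm
δ_DE = 29000·458/(811·205000) = 0.07989 mm
δ = Σδ_i = 0.5633 mm.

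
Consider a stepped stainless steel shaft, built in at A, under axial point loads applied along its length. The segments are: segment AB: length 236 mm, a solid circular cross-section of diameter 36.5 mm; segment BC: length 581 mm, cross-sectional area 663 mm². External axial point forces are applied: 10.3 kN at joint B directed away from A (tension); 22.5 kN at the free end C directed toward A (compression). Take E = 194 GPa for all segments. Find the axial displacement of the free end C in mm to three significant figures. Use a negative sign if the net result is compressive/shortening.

-0.116 mm

Internal axial forces (sectioning from the free end, tension +): N_BC = -22.5 kN, N_AB = -12.2 kN.
A_AB = 1046 mm².
δ_AB = -12200·236/(1046·194000) = -0.01418 mm
δ_BC = -22500·581/(663·194000) = -0.1016 mm
δ = Σδ_i = -0.1158 mm.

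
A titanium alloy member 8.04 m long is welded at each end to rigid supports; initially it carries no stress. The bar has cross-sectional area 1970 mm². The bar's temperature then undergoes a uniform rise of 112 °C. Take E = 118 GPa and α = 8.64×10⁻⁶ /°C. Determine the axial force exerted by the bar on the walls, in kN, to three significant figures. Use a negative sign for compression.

Free thermal expansion αLΔT = 8.64e-6 · 8040 · 112 = 7.78 mm.
The walls impose strain ε = −(7.78)/8040 = -9.6768e-04; σ = Eε = 118000 · -9.6768e-04 = -114.2 MPa.
Wall reaction R = σ·A = -114.2·1970 = -224900 N = -224.9 kN.

-225 kN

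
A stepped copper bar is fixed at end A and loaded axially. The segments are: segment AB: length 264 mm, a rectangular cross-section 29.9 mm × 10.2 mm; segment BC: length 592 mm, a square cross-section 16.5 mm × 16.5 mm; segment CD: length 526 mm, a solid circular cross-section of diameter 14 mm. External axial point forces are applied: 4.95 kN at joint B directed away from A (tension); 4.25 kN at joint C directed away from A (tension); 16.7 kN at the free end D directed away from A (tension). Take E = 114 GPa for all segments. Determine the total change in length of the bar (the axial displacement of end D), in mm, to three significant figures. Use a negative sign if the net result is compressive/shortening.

1.10 mm

Internal axial forces (sectioning from the free end, tension +): N_CD = 16.7 kN, N_BC = 20.95 kN, N_AB = 25.9 kN.
A_AB = 305 mm².
A_BC = 272.2 mm².
A_CD = 153.9 mm².
δ_AB = 25900·264/(305·114000) = 0.1967 mm
δ_BC = 20950·592/(272.2·114000) = 0.3996 mm
δ_CD = 16700·526/(153.9·114000) = 0.5006 mm
δ = Σδ_i = 1.097 mm.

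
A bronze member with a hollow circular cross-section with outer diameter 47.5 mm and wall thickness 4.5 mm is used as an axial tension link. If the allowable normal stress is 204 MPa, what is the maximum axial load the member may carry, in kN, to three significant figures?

124 kN

A = 607.9 mm².
P_max = σ_allow · A = 204 · 607.9 = 124000 N = 124 kN.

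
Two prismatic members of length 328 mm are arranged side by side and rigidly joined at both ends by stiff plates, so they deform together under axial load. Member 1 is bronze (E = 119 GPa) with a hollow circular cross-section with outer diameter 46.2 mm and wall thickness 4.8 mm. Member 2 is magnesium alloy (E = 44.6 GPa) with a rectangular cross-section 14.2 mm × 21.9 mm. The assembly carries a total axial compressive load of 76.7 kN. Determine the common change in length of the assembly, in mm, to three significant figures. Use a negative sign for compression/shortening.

-0.285 mm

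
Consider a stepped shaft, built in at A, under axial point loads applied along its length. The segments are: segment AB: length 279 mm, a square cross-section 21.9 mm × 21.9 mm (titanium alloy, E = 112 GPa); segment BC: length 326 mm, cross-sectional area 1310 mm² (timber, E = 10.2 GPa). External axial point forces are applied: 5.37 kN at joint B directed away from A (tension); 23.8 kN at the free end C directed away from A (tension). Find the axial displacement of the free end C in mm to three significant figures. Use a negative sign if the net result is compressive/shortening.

0.732 mm

Internal axial forces (sectioning from the free end, tension +): N_BC = 23.8 kN, N_AB = 29.17 kN.
A_AB = 479.6 mm².
δ_AB = 29170·279/(479.6·112000) = 0.1515 mm
δ_BC = 23800·326/(1310·10200) = 0.5807 mm
δ = Σδ_i = 0.7322 mm.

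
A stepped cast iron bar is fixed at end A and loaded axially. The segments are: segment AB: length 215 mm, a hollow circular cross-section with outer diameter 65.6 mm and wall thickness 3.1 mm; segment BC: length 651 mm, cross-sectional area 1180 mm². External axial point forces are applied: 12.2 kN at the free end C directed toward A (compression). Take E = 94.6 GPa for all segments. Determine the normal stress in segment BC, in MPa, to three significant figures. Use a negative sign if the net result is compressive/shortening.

-10.3 MPa

Internal axial forces (sectioning from the free end, tension +): N_BC = -12.2 kN, N_AB = -12.2 kN.
σ_BC = N_BC/A_BC = -12200/1180 = -10.34 MPa.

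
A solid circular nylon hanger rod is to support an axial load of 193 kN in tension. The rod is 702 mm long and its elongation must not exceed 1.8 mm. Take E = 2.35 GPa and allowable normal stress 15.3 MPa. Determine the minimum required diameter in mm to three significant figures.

202 mm

Required area A ≥ P/σ_allow = 193000/15.3 = 12610 mm².
For a solid circular section, d ≥ √(4A/π) = 126.7 mm.
Elongation limit: A ≥ PL/(Eδ_allow) = 193000·702/(2350·1.8) = 32030 mm² ⇒ d ≥ 201.9 mm.
The elongation limit governs.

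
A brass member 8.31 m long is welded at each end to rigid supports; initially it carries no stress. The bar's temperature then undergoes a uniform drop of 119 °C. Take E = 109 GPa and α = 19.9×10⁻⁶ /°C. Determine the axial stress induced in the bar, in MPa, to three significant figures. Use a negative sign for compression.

258 MPa

Free thermal expansion αLΔT = 19.9e-6 · 8310 · -119 = -19.68 mm.
The walls impose strain ε = −(-19.68)/8310 = 2.3681e-03; σ = Eε = 109000 · 2.3681e-03 = 258.1 MPa.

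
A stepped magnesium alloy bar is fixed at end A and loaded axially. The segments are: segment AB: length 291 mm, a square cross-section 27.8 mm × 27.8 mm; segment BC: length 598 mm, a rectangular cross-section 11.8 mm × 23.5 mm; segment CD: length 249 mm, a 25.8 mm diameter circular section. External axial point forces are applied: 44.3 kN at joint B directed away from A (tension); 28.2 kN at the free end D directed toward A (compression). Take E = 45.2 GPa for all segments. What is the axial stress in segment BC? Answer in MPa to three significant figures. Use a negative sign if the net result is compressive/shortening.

Internal axial forces (sectioning from the free end, tension +): N_CD = -28.2 kN, N_BC = -28.2 kN, N_AB = 16.1 kN.
A_BC = 277.3 mm².
σ_BC = N_BC/A_BC = -28200/277.3 = -101.7 MPa.

-102 MPa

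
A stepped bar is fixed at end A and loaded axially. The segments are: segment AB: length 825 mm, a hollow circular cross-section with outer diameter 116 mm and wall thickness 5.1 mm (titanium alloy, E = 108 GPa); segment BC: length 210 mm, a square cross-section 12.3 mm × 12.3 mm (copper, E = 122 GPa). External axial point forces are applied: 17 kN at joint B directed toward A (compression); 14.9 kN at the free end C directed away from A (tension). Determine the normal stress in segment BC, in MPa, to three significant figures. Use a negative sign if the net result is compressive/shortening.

98.5 MPa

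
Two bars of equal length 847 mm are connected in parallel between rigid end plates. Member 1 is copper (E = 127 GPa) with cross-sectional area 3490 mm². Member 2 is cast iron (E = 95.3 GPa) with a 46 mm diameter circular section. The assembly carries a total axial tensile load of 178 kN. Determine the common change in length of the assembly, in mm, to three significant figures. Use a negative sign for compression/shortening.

A_2 = 1662 mm².
Equal strain + equilibrium ⇒ each member carries load in proportion to AE: A₁E₁ = 443200000 N, A₂E₂ = 158400000 N, ΣAE = 601600000 N.
δ = PL/ΣAE = 178000·847/601600000 = 0.2506 mm.

0.251 mm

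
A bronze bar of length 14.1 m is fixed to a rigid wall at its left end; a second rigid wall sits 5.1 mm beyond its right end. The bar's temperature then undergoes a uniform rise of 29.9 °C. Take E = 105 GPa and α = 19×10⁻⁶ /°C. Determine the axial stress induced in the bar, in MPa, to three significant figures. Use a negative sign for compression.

-21.7 MPa

Free thermal expansion αLΔT = 19e-6 · 14100 · 29.9 = 8.01 mm.
The walls engage after the gap closes; constrained expansion = 8.01 − 5.1 = 2.91 mm.
The walls impose strain ε = −(2.91)/14100 = -2.0640e-04; σ = Eε = 105000 · -2.0640e-04 = -21.67 MPa.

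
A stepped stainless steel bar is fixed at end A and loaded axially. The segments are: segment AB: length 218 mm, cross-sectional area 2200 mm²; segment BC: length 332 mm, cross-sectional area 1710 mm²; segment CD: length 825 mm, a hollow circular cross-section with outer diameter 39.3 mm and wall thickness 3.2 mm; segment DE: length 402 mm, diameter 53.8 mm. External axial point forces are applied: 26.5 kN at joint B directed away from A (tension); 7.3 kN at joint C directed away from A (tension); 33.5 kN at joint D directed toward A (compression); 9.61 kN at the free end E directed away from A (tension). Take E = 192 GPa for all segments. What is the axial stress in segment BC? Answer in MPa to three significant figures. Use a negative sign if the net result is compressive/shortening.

Internal axial forces (sectioning from the free end, tension +): N_DE = 9.61 kN, N_CD = -23.89 kN, N_BC = -16.59 kN, N_AB = 9.91 kN.
σ_BC = N_BC/A_BC = -16590/1710 = -9.702 MPa.

-9.70 MPa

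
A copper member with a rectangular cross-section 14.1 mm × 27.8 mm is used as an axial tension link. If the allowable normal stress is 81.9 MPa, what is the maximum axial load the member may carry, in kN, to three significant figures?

A = 392 mm².
P_max = σ_allow · A = 81.9 · 392 = 32100 N = 32.1 kN.

32.1 kN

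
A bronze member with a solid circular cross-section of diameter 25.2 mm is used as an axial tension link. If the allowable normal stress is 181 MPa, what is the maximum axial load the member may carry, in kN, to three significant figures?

90.3 kN

A = 498.8 mm².
P_max = σ_allow · A = 181 · 498.8 = 90280 N = 90.28 kN.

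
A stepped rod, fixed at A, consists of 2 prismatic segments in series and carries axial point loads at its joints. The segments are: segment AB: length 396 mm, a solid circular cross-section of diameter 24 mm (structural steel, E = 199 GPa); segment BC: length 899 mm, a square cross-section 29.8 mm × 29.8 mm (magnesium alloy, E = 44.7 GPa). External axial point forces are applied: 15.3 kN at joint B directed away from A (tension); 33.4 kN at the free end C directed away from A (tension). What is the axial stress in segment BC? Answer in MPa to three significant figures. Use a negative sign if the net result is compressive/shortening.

Internal axial forces (sectioning from the free end, tension +): N_BC = 33.4 kN, N_AB = 48.7 kN.
A_BC = 888 mm².
σ_BC = N_BC/A_BC = 33400/888 = 37.61 MPa.

37.6 MPa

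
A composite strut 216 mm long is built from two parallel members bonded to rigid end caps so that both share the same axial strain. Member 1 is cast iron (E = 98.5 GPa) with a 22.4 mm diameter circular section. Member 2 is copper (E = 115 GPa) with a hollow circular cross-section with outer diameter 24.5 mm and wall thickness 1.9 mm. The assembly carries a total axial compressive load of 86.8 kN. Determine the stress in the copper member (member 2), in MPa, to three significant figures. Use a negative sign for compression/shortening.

A_1 = 394.1 mm².
A_2 = 134.9 mm².
Equal strain + equilibrium ⇒ each member carries load in proportion to AE: A₁E₁ = 38820000 N, A₂E₂ = 15510000 N, ΣAE = 54330000 N.
σ₂ = P·E₂/ΣAE = -86800·115000/54330000 = -183.7 MPa.

-184 MPa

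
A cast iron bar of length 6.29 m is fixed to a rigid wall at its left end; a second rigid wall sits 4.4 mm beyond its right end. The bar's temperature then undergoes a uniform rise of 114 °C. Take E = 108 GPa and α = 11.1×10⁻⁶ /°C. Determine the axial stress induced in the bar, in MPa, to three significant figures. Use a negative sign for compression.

-61.1 MPa

Free thermal expansion αLΔT = 11.1e-6 · 6290 · 114 = 7.959 mm.
The walls engage after the gap closes; constrained expansion = 7.959 − 4.4 = 3.559 mm.
The walls impose strain ε = −(3.559)/6290 = -5.6588e-04; σ = Eε = 108000 · -5.6588e-04 = -61.11 MPa.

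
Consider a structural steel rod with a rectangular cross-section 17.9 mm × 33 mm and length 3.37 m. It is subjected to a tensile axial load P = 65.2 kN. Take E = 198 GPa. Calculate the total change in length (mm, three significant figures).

A = 590.7 mm².
δ_mech = NL/(AE) = 65200·3370/(590.7·198000) = 1.879 mm.

1.88 mm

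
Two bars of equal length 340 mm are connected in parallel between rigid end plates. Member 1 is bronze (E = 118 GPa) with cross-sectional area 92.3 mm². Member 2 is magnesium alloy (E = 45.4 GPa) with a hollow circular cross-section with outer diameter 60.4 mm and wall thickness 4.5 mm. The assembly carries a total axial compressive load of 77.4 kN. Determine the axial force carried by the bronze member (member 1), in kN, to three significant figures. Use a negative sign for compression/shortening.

A_2 = 790.3 mm².
Equal strain + equilibrium ⇒ each member carries load in proportion to AE: A₁E₁ = 10890000 N, A₂E₂ = 35880000 N, ΣAE = 46770000 N.
F₁ = P·A₁E₁/ΣAE = -77400·10890000/46770000 = -18020 N.

-18.0 kN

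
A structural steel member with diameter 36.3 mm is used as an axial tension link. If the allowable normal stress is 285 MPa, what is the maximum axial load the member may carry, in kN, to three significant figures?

A = 1035 mm².
P_max = σ_allow · A = 285 · 1035 = 294900 N = 294.9 kN.

295 kN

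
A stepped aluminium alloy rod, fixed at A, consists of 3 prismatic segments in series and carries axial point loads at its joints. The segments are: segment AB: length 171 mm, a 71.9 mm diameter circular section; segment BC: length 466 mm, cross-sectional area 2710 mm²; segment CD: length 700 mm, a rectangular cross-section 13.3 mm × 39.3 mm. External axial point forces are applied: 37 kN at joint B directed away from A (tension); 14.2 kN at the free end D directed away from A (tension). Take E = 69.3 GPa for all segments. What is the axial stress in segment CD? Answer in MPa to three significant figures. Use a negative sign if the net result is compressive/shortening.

Internal axial forces (sectioning from the free end, tension +): N_CD = 14.2 kN, N_BC = 14.2 kN, N_AB = 51.2 kN.
A_CD = 522.7 mm².
σ_CD = N_CD/A_CD = 14200/522.7 = 27.17 MPa.

27.2 MPa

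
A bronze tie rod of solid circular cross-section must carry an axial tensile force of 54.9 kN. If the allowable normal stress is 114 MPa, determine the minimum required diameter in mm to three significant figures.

24.8 mm

Required area A ≥ P/σ_allow = 54900/114 = 481.6 mm².
For a solid circular section, d ≥ √(4A/π) = 24.76 mm.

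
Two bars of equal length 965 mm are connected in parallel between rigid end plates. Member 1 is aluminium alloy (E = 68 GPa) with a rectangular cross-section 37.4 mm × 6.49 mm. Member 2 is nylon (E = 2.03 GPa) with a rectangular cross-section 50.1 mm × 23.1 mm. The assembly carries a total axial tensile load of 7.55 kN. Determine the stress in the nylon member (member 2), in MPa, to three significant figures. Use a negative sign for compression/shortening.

0.813 MPa

A_1 = 242.7 mm².
A_2 = 1157 mm².
Equal strain + equilibrium ⇒ each member carries load in proportion to AE: A₁E₁ = 16510000 N, A₂E₂ = 2349000 N, ΣAE = 18850000 N.
σ₂ = P·E₂/ΣAE = 7550·2030/18850000 = 0.8129 MPa.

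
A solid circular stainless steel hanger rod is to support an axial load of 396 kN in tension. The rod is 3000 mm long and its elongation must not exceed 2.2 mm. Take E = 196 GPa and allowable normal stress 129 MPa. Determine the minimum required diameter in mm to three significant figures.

62.5 mm

Required area A ≥ P/σ_allow = 396000/129 = 3070 mm².
For a solid circular section, d ≥ √(4A/π) = 62.52 mm.
Elongation limit: A ≥ PL/(Eδ_allow) = 396000·3000/(196000·2.2) = 2755 mm² ⇒ d ≥ 59.23 mm.
The stress limit governs.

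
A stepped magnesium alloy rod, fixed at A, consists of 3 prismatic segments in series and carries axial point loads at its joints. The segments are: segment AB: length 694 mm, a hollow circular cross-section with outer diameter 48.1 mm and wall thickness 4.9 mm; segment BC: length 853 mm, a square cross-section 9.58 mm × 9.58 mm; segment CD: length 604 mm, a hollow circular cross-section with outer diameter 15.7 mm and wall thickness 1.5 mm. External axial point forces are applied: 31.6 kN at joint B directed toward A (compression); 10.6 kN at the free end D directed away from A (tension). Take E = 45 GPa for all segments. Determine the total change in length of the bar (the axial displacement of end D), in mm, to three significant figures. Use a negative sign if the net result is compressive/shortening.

Internal axial forces (sectioning from the free end, tension +): N_CD = 10.6 kN, N_BC = 10.6 kN, N_AB = -21 kN.
A_AB = 665 mm².
A_BC = 91.78 mm².
A_CD = 66.92 mm².
δ_AB = -21000·694/(665·45000) = -0.487 mm
δ_BC = 10600·853/(91.78·45000) = 2.189 mm
δ_CD = 10600·604/(66.92·45000) = 2.126 mm
δ = Σδ_i = 3.829 mm.

3.83 mm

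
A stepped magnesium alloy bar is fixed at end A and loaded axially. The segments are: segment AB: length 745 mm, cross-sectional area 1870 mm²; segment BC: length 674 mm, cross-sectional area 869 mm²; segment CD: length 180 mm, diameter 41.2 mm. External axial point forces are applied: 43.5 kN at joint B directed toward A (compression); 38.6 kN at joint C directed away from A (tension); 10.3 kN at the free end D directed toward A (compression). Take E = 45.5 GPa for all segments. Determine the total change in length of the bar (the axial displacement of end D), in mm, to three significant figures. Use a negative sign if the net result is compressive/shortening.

Internal axial forces (sectioning from the free end, tension +): N_CD = -10.3 kN, N_BC = 28.3 kN, N_AB = -15.2 kN.
A_CD = 1333 mm².
δ_AB = -15200·745/(1870·45500) = -0.1331 mm
δ_BC = 28300·674/(869·45500) = 0.4824 mm
δ_CD = -10300·180/(1333·45500) = -0.03056 mm
δ = Σδ_i = 0.3188 mm.

0.319 mm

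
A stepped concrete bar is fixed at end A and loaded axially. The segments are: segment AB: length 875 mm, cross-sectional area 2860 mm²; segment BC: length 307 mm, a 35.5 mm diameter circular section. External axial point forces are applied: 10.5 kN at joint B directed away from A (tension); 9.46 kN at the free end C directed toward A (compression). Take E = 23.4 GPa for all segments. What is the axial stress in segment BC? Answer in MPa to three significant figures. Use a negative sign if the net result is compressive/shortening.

-9.56 MPa

Internal axial forces (sectioning from the free end, tension +): N_BC = -9.46 kN, N_AB = 1.04 kN.
A_BC = 989.8 mm².
σ_BC = N_BC/A_BC = -9460/989.8 = -9.558 MPa.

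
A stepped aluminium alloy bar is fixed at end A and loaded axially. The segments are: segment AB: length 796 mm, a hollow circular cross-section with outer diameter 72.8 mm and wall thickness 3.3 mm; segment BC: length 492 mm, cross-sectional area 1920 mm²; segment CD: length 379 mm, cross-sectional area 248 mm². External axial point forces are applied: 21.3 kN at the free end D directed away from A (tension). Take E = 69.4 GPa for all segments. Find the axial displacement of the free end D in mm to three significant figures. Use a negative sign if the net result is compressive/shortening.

0.887 mm

Internal axial forces (sectioning from the free end, tension +): N_CD = 21.3 kN, N_BC = 21.3 kN, N_AB = 21.3 kN.
A_AB = 720.5 mm².
δ_AB = 21300·796/(720.5·69400) = 0.3391 mm
δ_BC = 21300·492/(1920·69400) = 0.07865 mm
δ_CD = 21300·379/(248·69400) = 0.469 mm
δ = Σδ_i = 0.8868 mm.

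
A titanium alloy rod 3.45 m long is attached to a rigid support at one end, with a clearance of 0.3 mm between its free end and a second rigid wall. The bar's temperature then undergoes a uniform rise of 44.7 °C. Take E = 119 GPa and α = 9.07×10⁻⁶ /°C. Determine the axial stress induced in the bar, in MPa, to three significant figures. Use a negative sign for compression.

-37.9 MPa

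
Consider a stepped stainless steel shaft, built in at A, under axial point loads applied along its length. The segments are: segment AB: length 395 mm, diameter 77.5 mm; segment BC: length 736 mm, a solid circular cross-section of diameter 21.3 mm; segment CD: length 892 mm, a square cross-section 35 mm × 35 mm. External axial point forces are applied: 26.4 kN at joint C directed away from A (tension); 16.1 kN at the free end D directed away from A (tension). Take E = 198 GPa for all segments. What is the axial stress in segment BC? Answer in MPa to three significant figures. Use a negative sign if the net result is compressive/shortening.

119 MPa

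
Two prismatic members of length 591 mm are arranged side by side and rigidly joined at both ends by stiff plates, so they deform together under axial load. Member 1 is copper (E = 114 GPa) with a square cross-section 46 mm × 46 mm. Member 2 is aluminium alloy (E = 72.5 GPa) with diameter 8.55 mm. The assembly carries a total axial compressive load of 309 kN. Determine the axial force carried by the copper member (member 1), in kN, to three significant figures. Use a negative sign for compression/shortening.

-304 kN

A_1 = 2116 mm².
A_2 = 57.41 mm².
Equal strain + equilibrium ⇒ each member carries load in proportion to AE: A₁E₁ = 241200000 N, A₂E₂ = 4163000 N, ΣAE = 245400000 N.
F₁ = P·A₁E₁/ΣAE = -309000·241200000/245400000 = -303800 N.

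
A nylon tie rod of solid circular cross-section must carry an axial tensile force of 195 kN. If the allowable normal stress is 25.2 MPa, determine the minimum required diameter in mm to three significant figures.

Required area A ≥ P/σ_allow = 195000/25.2 = 7738 mm².
For a solid circular section, d ≥ √(4A/π) = 99.26 mm.

99.3 mm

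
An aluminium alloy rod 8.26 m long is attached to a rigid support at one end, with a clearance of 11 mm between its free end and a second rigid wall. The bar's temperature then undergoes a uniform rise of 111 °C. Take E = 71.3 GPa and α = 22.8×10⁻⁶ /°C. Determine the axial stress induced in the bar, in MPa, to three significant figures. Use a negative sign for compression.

-85.5 MPa

Free thermal expansion αLΔT = 22.8e-6 · 8260 · 111 = 20.9 mm.
The walls engage after the gap closes; constrained expansion = 20.9 − 11 = 9.904 mm.
The walls impose strain ε = −(9.904)/8260 = -1.1991e-03; σ = Eε = 71300 · -1.1991e-03 = -85.49 MPa.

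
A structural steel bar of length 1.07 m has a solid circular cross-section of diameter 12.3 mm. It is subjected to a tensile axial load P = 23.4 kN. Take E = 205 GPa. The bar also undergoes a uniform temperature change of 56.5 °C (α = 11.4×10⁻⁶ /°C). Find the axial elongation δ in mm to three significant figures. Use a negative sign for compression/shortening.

A = 118.8 mm².
δ_mech = NL/(AE) = 23400·1070/(118.8·205000) = 1.028 mm.
δ_thermal = αLΔT = 11.4e-6·1070·56.5 = 0.6892 mm.
δ = δ_mech + δ_thermal = 1.717 mm.

1.72 mm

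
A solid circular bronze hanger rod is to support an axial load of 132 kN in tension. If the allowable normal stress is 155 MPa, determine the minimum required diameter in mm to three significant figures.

32.9 mm

Required area A ≥ P/σ_allow = 132000/155 = 851.6 mm².
For a solid circular section, d ≥ √(4A/π) = 32.93 mm.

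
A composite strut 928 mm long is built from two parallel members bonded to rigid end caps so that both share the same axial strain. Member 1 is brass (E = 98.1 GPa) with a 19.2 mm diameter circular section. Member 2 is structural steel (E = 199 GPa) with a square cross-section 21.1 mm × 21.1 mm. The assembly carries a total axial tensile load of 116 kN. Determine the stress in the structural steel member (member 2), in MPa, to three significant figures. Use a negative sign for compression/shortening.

197 MPa

A_1 = 289.5 mm².
A_2 = 445.2 mm².
Equal strain + equilibrium ⇒ each member carries load in proportion to AE: A₁E₁ = 28400000 N, A₂E₂ = 88600000 N, ΣAE = 117000000 N.
σ₂ = P·E₂/ΣAE = 116000·199000/117000000 = 197.3 MPa.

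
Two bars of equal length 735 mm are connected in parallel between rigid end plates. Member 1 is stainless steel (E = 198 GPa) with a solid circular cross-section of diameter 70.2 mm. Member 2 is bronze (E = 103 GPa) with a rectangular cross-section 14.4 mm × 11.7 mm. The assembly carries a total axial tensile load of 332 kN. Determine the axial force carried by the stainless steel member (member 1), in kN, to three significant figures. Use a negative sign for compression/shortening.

325 kN

A_1 = 3870 mm².
A_2 = 168.5 mm².
Equal strain + equilibrium ⇒ each member carries load in proportion to AE: A₁E₁ = 766400000 N, A₂E₂ = 17350000 N, ΣAE = 783700000 N.
F₁ = P·A₁E₁/ΣAE = 332000·766400000/783700000 = 324600 N.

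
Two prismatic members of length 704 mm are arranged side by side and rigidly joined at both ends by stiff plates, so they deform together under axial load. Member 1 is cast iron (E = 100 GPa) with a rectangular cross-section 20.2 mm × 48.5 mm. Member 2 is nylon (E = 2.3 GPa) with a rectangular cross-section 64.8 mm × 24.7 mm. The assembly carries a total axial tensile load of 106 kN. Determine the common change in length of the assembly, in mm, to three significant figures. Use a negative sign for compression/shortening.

0.734 mm

A_1 = 979.7 mm².
A_2 = 1601 mm².
Equal strain + equilibrium ⇒ each member carries load in proportion to AE: A₁E₁ = 97970000 N, A₂E₂ = 3681000 N, ΣAE = 101700000 N.
δ = PL/ΣAE = 106000·704/101700000 = 0.7341 mm.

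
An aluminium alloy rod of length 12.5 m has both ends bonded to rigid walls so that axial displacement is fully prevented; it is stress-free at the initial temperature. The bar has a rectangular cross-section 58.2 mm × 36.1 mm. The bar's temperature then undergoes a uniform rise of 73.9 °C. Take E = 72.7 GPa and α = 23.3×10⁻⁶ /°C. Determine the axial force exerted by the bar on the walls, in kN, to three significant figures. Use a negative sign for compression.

-263 kN

Free thermal expansion αLΔT = 23.3e-6 · 12500 · 73.9 = 21.52 mm.
The walls impose strain ε = −(21.52)/12500 = -1.7219e-03; σ = Eε = 72700 · -1.7219e-03 = -125.2 MPa.
Wall reaction R = σ·A = -125.2·2101 = -263000 N = -263 kN.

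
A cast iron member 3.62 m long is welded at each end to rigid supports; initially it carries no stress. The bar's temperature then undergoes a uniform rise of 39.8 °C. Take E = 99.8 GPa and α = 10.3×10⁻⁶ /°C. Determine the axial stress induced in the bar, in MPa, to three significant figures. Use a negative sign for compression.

Free thermal expansion αLΔT = 10.3e-6 · 3620 · 39.8 = 1.484 mm.
The walls impose strain ε = −(1.484)/3620 = -4.0994e-04; σ = Eε = 99800 · -4.0994e-04 = -40.91 MPa.

-40.9 MPa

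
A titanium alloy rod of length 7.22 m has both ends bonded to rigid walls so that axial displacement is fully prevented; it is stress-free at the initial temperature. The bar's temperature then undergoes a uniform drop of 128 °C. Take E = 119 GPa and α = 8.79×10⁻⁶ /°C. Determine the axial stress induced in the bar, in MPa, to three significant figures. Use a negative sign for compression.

134 MPa

Free thermal expansion αLΔT = 8.79e-6 · 7220 · -128 = -8.123 mm.
The walls impose strain ε = −(-8.123)/7220 = 1.1251e-03; σ = Eε = 119000 · 1.1251e-03 = 133.9 MPa.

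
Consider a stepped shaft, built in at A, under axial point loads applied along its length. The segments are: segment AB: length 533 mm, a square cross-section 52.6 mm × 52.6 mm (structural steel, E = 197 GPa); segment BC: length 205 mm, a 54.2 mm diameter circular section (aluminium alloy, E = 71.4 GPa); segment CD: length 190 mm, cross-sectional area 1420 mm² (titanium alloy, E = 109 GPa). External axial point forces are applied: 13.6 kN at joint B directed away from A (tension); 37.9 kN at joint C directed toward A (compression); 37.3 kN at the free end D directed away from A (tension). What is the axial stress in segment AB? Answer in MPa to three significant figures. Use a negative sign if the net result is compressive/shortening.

4.70 MPa

Internal axial forces (sectioning from the free end, tension +): N_CD = 37.3 kN, N_BC = -0.6 kN, N_AB = 13 kN.
A_AB = 2767 mm².
σ_AB = N_AB/A_AB = 13000/2767 = 4.699 MPa.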